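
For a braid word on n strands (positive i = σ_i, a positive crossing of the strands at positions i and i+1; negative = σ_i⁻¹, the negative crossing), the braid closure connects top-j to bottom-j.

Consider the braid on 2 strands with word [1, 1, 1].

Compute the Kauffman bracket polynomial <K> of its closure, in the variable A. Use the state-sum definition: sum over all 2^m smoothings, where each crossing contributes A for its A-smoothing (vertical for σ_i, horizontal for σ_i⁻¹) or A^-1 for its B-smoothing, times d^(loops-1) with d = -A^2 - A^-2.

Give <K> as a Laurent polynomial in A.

Braid: s1 s1 s1 on 2 strands, 3 crossings.
Writhe w = (#positive) - (#negative) = 3 - 0 = 3.
Computing the Kauffman bracket via state sum. There are 2^3 = 8 states.
Smooth each crossing (0=||, 1=⌣⌢); contribution A^(Σ sign_k(1-2s_k)) * d^(L-1).
  state 000: A-exp=+3, loops=2, term = A^3 * d^1
  state 001: A-exp=+1, loops=1, term = A^1 * d^0
  state 010: A-exp=+1, loops=1, term = A^1 * d^0
  state 011: A-exp=-1, loops=2, term = A^-1 * d^1
  state 100: A-exp=+1, loops=1, term = A^1 * d^0
  state 101: A-exp=-1, loops=2, term = A^-1 * d^1
  state 110: A-exp=-1, loops=2, term = A^-1 * d^1
  state 111: A-exp=-3, loops=3, term = A^-3 * d^2
Collect the terms by A-exponent (count of states per loop number):
Powers of d = -A^2 - A^-2: d^2 = A^4 + 2 + A^-4.
  A^3 * (d) = -A^5 - A
  A^1 * (3) = 3*A
  A^-1 * (3*d) = -3*A - 3*A^-3
  A^-3 * (d^2) = A + 2*A^-3 + A^-7
Summing the groups: <K> = -A^5 - A^-3 + A^-7

Answer: -A^5 - A^-3 + A^-7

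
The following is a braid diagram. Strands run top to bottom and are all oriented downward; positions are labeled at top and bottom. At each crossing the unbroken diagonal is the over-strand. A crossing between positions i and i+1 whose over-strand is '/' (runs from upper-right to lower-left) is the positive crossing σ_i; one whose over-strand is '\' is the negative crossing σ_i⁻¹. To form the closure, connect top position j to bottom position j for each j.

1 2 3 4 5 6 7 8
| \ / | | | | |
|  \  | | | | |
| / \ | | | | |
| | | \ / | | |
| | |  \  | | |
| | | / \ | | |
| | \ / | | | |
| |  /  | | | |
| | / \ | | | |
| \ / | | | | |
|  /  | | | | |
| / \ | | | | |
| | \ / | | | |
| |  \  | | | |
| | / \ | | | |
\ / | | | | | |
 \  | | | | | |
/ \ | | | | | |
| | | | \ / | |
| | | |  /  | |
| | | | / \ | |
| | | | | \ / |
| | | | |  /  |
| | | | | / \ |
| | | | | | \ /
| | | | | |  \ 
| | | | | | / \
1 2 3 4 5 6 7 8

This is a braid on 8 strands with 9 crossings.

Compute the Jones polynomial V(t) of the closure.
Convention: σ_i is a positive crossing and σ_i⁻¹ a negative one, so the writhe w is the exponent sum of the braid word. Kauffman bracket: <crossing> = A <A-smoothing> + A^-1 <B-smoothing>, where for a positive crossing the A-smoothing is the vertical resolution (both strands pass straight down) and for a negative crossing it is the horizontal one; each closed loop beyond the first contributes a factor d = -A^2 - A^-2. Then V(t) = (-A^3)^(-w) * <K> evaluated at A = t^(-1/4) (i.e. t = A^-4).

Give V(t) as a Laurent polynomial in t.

Reading the diagram top to bottom ('/'-over between positions i,i+1 = s_i, '\'-over = s_i^-1): braid word = s2^-1 s4^-1 s3 s2 s3^-1 s1^-1 s5 s6 s7^-1.
The presented braid s2^-1 s4^-1 s3 s2 s3^-1 s1^-1 s5 s6 s7^-1 on 8 strands reduces by inverse Markov moves (closure unchanged at each step):
  Destabilize: the word has the form β·s7^-1 where s7^-1 occurs only as the final letter (β ∈ B_7); drop it and the last strand → 7 strands.
  Destabilize: the word has the form β·s6 where s6 occurs only as the final letter (β ∈ B_6); drop it and the last strand → 6 strands.
  Destabilize: the word has the form β·s5 where s5 occurs only as the final letter (β ∈ B_5); drop it and the last strand → 5 strands.
Reduced to β = s2^-1 s4^-1 s3 s2 s3^-1 s1^-1 on 5 strands, 6 crossings.
Compute on β:
Braid: s2^-1 s4^-1 s3 s2 s3^-1 s1^-1 on 5 strands, 6 crossings.
Writhe w = (#positive) - (#negative) = 2 - 4 = -2.
State-sum expansion of <K>. There are 2^6 = 64 states.
Each crossing splits two ways (0=vertical, 1=horizontal). The state's weight is A^(#A-smoothings - #B-smoothings) * d^(loops - 1).
Tabulate the states by total A-exponent and number of loops L (A-exp: L × count):
  A^6: L=1 ×1
  A^4: L=2 ×6
  A^2: L=1 ×3, L=3 ×12
  A^0: L=2 ×10, L=4 ×10
  A^-2: L=1 ×1, L=3 ×11, L=5 ×3
  A^-4: L=2 ×2, L=4 ×4
  A^-6: L=3 ×1
Each group contributes A^e * Σ count * d^(L-1):
Powers of d = -A^2 - A^-2: d^2 = A^4 + 2 + A^-4; d^3 = -A^6 - 3*A^2 - 3*A^-2 - A^-6; d^4 = A^8 + 4*A^4 + 6 + 4*A^-4 + A^-8.
  A^6 * (1) = A^6
  A^4 * (6*d) = -6*A^6 - 6*A^2
  A^2 * (3 + 12*d^2) = 12*A^6 + 27*A^2 + 12*A^-2
  A^0 * (10*d + 10*d^3) = -10*A^6 - 40*A^2 - 40*A^-2 - 10*A^-6
  A^-2 * (1 + 11*d^2 + 3*d^4) = 3*A^6 + 23*A^2 + 41*A^-2 + 23*A^-6 + 3*A^-10
  A^-4 * (2*d + 4*d^3) = -4*A^2 - 14*A^-2 - 14*A^-6 - 4*A^-10
  A^-6 * (d^2) = A^-2 + 2*A^-6 + A^-10
Summing the groups: <K> = A^-6
Normalise by the writhe: (-A^3)^(-w) = (-A^3)^(2) = A^6, so f(A) = A^6 * <K> = 1.
Substitute A = t^(-1/4), i.e. A^e → t^(-e/4): V(t) = 1

Answer: 1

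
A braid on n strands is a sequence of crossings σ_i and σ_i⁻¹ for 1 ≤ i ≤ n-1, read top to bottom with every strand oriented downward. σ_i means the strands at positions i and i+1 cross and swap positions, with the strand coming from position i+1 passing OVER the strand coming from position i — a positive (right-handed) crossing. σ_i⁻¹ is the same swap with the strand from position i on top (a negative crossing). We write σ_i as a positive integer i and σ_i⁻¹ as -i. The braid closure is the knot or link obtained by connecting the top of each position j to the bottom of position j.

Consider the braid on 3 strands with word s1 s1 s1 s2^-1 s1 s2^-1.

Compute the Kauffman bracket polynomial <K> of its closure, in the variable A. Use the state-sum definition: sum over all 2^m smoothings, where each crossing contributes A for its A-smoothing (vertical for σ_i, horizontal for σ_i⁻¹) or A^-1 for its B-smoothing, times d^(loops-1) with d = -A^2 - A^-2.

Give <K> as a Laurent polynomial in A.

A^10 - A^6 + 2*A^2 - 2*A^-2 + 2*A^-6 - 2*A^-10 + A^-14

Derivation:
Braid: s1 s1 s1 s2^-1 s1 s2^-1 on 3 strands, 6 crossings.
Writhe w = (#positive) - (#negative) = 4 - 2 = 2.
Computing the Kauffman bracket via state sum. There are 2^6 = 64 states.
For each crossing: s=0 is the vertical smoothing, s=1 horizontal. Crossing k contributes A^(sign_k * (1 - 2*s_k)); loop factor d = -A^2 - A^-2.
Tabulate the states by total A-exponent and number of loops L (A-exp: L × count):
  A^6: L=3 ×1
  A^4: L=2 ×6
  A^2: L=1 ×11, L=3 ×4
  A^0: L=2 ×19, L=4 ×1
  A^-2: L=3 ×15
  A^-4: L=4 ×6
  A^-6: L=5 ×1
Each group contributes A^e * Σ count * d^(L-1):
Powers of d = -A^2 - A^-2: d^2 = A^4 + 2 + A^-4; d^3 = -A^6 - 3*A^2 - 3*A^-2 - A^-6; d^4 = A^8 + 4*A^4 + 6 + 4*A^-4 + A^-8.
  A^6 * (d^2) = A^10 + 2*A^6 + A^2
  A^4 * (6*d) = -6*A^6 - 6*A^2
  A^2 * (11 + 4*d^2) = 4*A^6 + 19*A^2 + 4*A^-2
  A^0 * (19*d + d^3) = -A^6 - 22*A^2 - 22*A^-2 - A^-6
  A^-2 * (15*d^2) = 15*A^2 + 30*A^-2 + 15*A^-6
  A^-4 * (6*d^3) = -6*A^2 - 18*A^-2 - 18*A^-6 - 6*A^-10
  A^-6 * (d^4) = A^2 + 4*A^-2 + 6*A^-6 + 4*A^-10 + A^-14
Summing the groups: <K> = A^10 - A^6 + 2*A^2 - 2*A^-2 + 2*A^-6 - 2*A^-10 + A^-14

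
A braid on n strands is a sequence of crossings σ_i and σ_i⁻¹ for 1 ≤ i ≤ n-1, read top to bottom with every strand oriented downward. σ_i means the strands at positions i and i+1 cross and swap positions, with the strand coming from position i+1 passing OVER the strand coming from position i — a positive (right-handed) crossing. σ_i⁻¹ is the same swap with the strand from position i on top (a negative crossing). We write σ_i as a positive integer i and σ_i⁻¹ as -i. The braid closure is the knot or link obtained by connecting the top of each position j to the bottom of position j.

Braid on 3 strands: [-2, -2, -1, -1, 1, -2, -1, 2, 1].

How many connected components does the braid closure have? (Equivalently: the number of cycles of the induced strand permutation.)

Track the strand permutation on 3 strands, starting from identity.
  step 1: s2^-1 swaps positions 2,3 -> [1 3 2]
  step 2: s2^-1 swaps positions 2,3 -> [1 2 3]
  step 3: s1^-1 swaps positions 1,2 -> [2 1 3]
  step 4: s1^-1 swaps positions 1,2 -> [1 2 3]
  step 5: s1 swaps positions 1,2 -> [2 1 3]
  step 6: s2^-1 swaps positions 2,3 -> [2 3 1]
  step 7: s1^-1 swaps positions 1,2 -> [3 2 1]
  step 8: s2 swaps positions 2,3 -> [3 1 2]
  step 9: s1 swaps positions 1,2 -> [1 3 2]
Final permutation (position -> original strand): [1 3 2]
Closure components = cycle count of this permutation = 2.

Answer: 2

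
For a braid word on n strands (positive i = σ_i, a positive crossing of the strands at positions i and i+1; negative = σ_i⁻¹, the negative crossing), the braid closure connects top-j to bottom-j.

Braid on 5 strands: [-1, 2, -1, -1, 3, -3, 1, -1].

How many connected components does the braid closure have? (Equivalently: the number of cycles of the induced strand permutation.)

3

Derivation:
Track the strand permutation on 5 strands, starting from identity.
  step 1: s1^-1 swaps positions 1,2 -> [2 1 3 4 5]
  step 2: s2 swaps positions 2,3 -> [2 3 1 4 5]
  step 3: s1^-1 swaps positions 1,2 -> [3 2 1 4 5]
  step 4: s1^-1 swaps positions 1,2 -> [2 3 1 4 5]
  step 5: s3 swaps positions 3,4 -> [2 3 4 1 5]
  step 6: s3^-1 swaps positions 3,4 -> [2 3 1 4 5]
  step 7: s1 swaps positions 1,2 -> [3 2 1 4 5]
  step 8: s1^-1 swaps positions 1,2 -> [2 3 1 4 5]
Final permutation (position -> original strand): [2 3 1 4 5]
Closure components = cycle count of this permutation = 3.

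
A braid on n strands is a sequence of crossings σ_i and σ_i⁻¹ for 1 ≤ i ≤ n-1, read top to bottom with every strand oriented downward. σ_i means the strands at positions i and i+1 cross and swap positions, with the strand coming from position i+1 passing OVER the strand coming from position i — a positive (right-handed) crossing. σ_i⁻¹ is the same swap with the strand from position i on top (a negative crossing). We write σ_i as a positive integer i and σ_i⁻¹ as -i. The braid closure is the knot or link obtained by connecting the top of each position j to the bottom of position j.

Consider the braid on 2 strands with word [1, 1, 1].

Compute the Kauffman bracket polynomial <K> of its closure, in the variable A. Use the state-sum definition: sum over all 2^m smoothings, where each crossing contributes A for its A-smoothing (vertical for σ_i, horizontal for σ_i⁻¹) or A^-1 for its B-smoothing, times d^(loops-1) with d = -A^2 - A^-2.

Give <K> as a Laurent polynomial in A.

Braid: s1 s1 s1 on 2 strands, 3 crossings.
Writhe w = (#positive) - (#negative) = 3 - 0 = 3.
Computing the Kauffman bracket via state sum. There are 2^3 = 8 states.
Smooth each crossing (0=||, 1=⌣⌢); contribution A^(Σ sign_k(1-2s_k)) * d^(L-1).
  state 000: A-exp=+3, loops=2, term = A^3 * d^1
  state 001: A-exp=+1, loops=1, term = A^1 * d^0
  state 010: A-exp=+1, loops=1, term = A^1 * d^0
  state 011: A-exp=-1, loops=2, term = A^-1 * d^1
  state 100: A-exp=+1, loops=1, term = A^1 * d^0
  state 101: A-exp=-1, loops=2, term = A^-1 * d^1
  state 110: A-exp=-1, loops=2, term = A^-1 * d^1
  state 111: A-exp=-3, loops=3, term = A^-3 * d^2
Collect the terms by A-exponent (count of states per loop number):
Powers of d = -A^2 - A^-2: d^2 = A^4 + 2 + A^-4.
  A^3 * (d) = -A^5 - A
  A^1 * (3) = 3*A
  A^-1 * (3*d) = -3*A - 3*A^-3
  A^-3 * (d^2) = A + 2*A^-3 + A^-7
Summing the groups: <K> = -A^5 - A^-3 + A^-7

Answer: -A^5 - A^-3 + A^-7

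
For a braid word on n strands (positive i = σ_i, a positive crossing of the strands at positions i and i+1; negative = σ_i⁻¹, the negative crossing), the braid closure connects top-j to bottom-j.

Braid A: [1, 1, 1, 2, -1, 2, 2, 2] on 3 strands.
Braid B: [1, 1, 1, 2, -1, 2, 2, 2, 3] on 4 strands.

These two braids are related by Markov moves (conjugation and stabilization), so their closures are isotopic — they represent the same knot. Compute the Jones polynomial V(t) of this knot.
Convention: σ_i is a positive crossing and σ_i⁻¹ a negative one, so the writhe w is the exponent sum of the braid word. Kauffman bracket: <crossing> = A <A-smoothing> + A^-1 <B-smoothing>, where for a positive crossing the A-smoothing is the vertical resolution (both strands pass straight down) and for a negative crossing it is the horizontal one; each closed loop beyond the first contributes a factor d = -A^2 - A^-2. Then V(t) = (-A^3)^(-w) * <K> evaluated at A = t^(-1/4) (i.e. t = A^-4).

Markov-equivalent braids have isotopic closures, hence identical knot invariants. Strip the Markov moves from each word to reach a common short braid β, then compute V(t) once on β.
Braid A: s1 s1 s1 s2 s1^-1 s2 s2 s2 on 3 strands has no conjugating prefix/suffix or stabilization to strip; take β = s1 s1 s1 s2 s1^-1 s2 s2 s2.
Braid B: s1 s1 s1 s2 s1^-1 s2 s2 s2 s3 on 4 strands reduces by inverse Markov moves (closure unchanged at each step):
  Destabilize: the word has the form β·s3 where s3 occurs only as the final letter (β ∈ B_3); drop it and the last strand → 3 strands.
Reduced to β = s1 s1 s1 s2 s1^-1 s2 s2 s2 on 3 strands, 8 crossings.
Both give the same β = s1 s1 s1 s2 s1^-1 s2 s2 s2 on 3 strands, so one state sum suffices:
Braid: s1 s1 s1 s2 s1^-1 s2 s2 s2 on 3 strands, 8 crossings.
Writhe w = (#positive) - (#negative) = 7 - 1 = 6.
Enumerate smoothing states for the bracket polynomial. There are 2^8 = 256 states.
Smooth each crossing (0=||, 1=⌣⌢); contribution A^(Σ sign_k(1-2s_k)) * d^(L-1).
Tabulate the states by total A-exponent and number of loops L (A-exp: L × count):
  A^8: L=2 ×1
  A^6: L=1 ×4, L=3 ×4
  A^4: L=2 ×25, L=4 ×3
  A^2: L=1 ×21, L=3 ×34, L=5 ×1
  A^0: L=2 ×48, L=4 ×22
  A^-2: L=3 ×49, L=5 ×7
  A^-4: L=4 ×27, L=6 ×1
  A^-6: L=5 ×8
  A^-8: L=6 ×1
Each group contributes A^e * Σ count * d^(L-1):
Powers of d = -A^2 - A^-2: d^2 = A^4 + 2 + A^-4; d^3 = -A^6 - 3*A^2 - 3*A^-2 - A^-6; d^4 = A^8 + 4*A^4 + 6 + 4*A^-4 + A^-8; d^5 = -A^10 - 5*A^6 - 10*A^2 - 10*A^-2 - 5*A^-6 - A^-10.
  A^8 * (d) = -A^10 - A^6
  A^6 * (4 + 4*d^2) = 4*A^10 + 12*A^6 + 4*A^2
  A^4 * (25*d + 3*d^3) = -3*A^10 - 34*A^6 - 34*A^2 - 3*A^-2
  A^2 * (21 + 34*d^2 + d^4) = A^10 + 38*A^6 + 95*A^2 + 38*A^-2 + A^-6
  A^0 * (48*d + 22*d^3) = -22*A^6 - 114*A^2 - 114*A^-2 - 22*A^-6
  A^-2 * (49*d^2 + 7*d^4) = 7*A^6 + 77*A^2 + 140*A^-2 + 77*A^-6 + 7*A^-10
  A^-4 * (27*d^3 + d^5) = -A^6 - 32*A^2 - 91*A^-2 - 91*A^-6 - 32*A^-10 - A^-14
  A^-6 * (8*d^4) = 8*A^2 + 32*A^-2 + 48*A^-6 + 32*A^-10 + 8*A^-14
  A^-8 * (d^5) = -A^2 - 5*A^-2 - 10*A^-6 - 10*A^-10 - 5*A^-14 - A^-18
Summing the groups: <K> = A^10 - A^6 + 3*A^2 - 3*A^-2 + 3*A^-6 - 3*A^-10 + 2*A^-14 - A^-18
Normalise by the writhe: (-A^3)^(-w) = (-A^3)^(-6) = A^-18, so f(A) = A^-18 * <K> = A^-8 - A^-12 + 3*A^-16 - 3*A^-20 + 3*A^-24 - 3*A^-28 + 2*A^-32 - A^-36.
Substitute A = t^(-1/4), i.e. A^e → t^(-e/4): V(t) = -t^9 + 2*t^8 - 3*t^7 + 3*t^6 - 3*t^5 + 3*t^4 - t^3 + t^2

Answer: -t^9 + 2*t^8 - 3*t^7 + 3*t^6 - 3*t^5 + 3*t^4 - t^3 + t^2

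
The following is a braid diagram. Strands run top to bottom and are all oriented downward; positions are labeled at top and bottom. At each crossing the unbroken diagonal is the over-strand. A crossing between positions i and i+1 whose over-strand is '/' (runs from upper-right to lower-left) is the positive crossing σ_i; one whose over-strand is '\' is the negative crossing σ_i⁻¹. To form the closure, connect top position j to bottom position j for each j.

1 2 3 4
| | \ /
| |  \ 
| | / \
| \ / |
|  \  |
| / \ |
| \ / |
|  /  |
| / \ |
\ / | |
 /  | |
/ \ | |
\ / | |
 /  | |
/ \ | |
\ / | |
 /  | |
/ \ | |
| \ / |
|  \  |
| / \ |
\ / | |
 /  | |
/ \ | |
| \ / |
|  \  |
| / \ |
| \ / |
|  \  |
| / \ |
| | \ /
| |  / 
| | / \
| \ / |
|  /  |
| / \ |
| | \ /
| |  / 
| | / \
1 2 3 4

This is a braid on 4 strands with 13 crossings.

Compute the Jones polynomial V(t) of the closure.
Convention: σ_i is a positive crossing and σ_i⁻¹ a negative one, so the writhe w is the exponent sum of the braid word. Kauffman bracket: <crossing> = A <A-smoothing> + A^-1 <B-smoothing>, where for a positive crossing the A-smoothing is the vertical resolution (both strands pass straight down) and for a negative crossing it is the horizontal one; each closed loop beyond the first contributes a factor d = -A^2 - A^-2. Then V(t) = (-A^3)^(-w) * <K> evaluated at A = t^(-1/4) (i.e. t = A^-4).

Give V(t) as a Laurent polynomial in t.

t^5 - 2*t^4 + 2*t^3 - 2*t^2 + 2*t - 1 + t^-1

Derivation:
Reading the diagram top to bottom ('/'-over between positions i,i+1 = s_i, '\'-over = s_i^-1): braid word = s3^-1 s2^-1 s2 s1 s1 s1 s2^-1 s1 s2^-1 s2^-1 s3 s2 s3.
The presented braid s3^-1 s2^-1 s2 s1 s1 s1 s2^-1 s1 s2^-1 s2^-1 s3 s2 s3 on 4 strands reduces by inverse Markov moves (closure unchanged at each step):
  Deconjugate: the word is γ·β·γ⁻¹ with γ = s3^-1 s2^-1 (prefix) and γ⁻¹ = s2 s3 (suffix); strip both.
  Destabilize: the word has the form β·s3 where s3 occurs only as the final letter (β ∈ B_3); drop it and the last strand → 3 strands.
  Deconjugate: the word is γ·β·γ⁻¹ with γ = s2 (prefix) and γ⁻¹ = s2^-1 (suffix); strip both.
Reduced to β = s1 s1 s1 s2^-1 s1 s2^-1 on 3 strands, 6 crossings.
Compute on β:
Braid: s1 s1 s1 s2^-1 s1 s2^-1 on 3 strands, 6 crossings.
Writhe w = (#positive) - (#negative) = 4 - 2 = 2.
Computing the Kauffman bracket via state sum. There are 2^6 = 64 states.
For each crossing: s=0 is the vertical smoothing, s=1 horizontal. Crossing k contributes A^(sign_k * (1 - 2*s_k)); loop factor d = -A^2 - A^-2.
Tabulate the states by total A-exponent and number of loops L (A-exp: L × count):
  A^6: L=3 ×1
  A^4: L=2 ×6
  A^2: L=1 ×11, L=3 ×4
  A^0: L=2 ×19, L=4 ×1
  A^-2: L=3 ×15
  A^-4: L=4 ×6
  A^-6: L=5 ×1
Each group contributes A^e * Σ count * d^(L-1):
Powers of d = -A^2 - A^-2: d^2 = A^4 + 2 + A^-4; d^3 = -A^6 - 3*A^2 - 3*A^-2 - A^-6; d^4 = A^8 + 4*A^4 + 6 + 4*A^-4 + A^-8.
  A^6 * (d^2) = A^10 + 2*A^6 + A^2
  A^4 * (6*d) = -6*A^6 - 6*A^2
  A^2 * (11 + 4*d^2) = 4*A^6 + 19*A^2 + 4*A^-2
  A^0 * (19*d + d^3) = -A^6 - 22*A^2 - 22*A^-2 - A^-6
  A^-2 * (15*d^2) = 15*A^2 + 30*A^-2 + 15*A^-6
  A^-4 * (6*d^3) = -6*A^2 - 18*A^-2 - 18*A^-6 - 6*A^-10
  A^-6 * (d^4) = A^2 + 4*A^-2 + 6*A^-6 + 4*A^-10 + A^-14
Summing the groups: <K> = A^10 - A^6 + 2*A^2 - 2*A^-2 + 2*A^-6 - 2*A^-10 + A^-14
Normalise by the writhe: (-A^3)^(-w) = (-A^3)^(-2) = A^-6, so f(A) = A^-6 * <K> = A^4 - 1 + 2*A^-4 - 2*A^-8 + 2*A^-12 - 2*A^-16 + A^-20.
Substitute A = t^(-1/4), i.e. A^e → t^(-e/4): V(t) = t^5 - 2*t^4 + 2*t^3 - 2*t^2 + 2*t - 1 + t^-1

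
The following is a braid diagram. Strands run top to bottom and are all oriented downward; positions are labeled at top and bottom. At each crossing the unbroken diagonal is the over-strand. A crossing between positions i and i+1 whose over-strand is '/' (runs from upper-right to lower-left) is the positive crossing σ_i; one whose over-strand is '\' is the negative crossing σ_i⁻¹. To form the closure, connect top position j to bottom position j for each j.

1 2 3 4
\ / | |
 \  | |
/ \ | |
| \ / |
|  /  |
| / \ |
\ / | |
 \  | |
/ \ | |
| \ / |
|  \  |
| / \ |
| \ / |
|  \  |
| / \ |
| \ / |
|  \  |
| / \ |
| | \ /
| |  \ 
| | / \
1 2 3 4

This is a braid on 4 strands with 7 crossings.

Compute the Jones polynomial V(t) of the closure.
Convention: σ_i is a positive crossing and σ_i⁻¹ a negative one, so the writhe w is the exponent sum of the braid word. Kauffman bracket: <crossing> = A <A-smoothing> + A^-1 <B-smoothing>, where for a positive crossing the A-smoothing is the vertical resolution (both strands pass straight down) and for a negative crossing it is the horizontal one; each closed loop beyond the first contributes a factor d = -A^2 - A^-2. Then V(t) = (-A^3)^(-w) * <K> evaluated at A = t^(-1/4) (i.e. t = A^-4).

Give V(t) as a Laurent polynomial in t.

Reading the diagram top to bottom ('/'-over between positions i,i+1 = s_i, '\'-over = s_i^-1): braid word = s1^-1 s2 s1^-1 s2^-1 s2^-1 s2^-1 s3^-1.
The presented braid s1^-1 s2 s1^-1 s2^-1 s2^-1 s2^-1 s3^-1 on 4 strands reduces by inverse Markov moves (closure unchanged at each step):
  Destabilize: the word has the form β·s3^-1 where s3^-1 occurs only as the final letter (β ∈ B_3); drop it and the last strand → 3 strands.
Reduced to β = s1^-1 s2 s1^-1 s2^-1 s2^-1 s2^-1 on 3 strands, 6 crossings.
Compute on β:
Braid: s1^-1 s2 s1^-1 s2^-1 s2^-1 s2^-1 on 3 strands, 6 crossings.
Writhe w = (#positive) - (#negative) = 1 - 5 = -4.
State-sum expansion of <K>. There are 2^6 = 64 states.
For each crossing: s=0 is the vertical smoothing, s=1 horizontal. Crossing k contributes A^(sign_k * (1 - 2*s_k)); loop factor d = -A^2 - A^-2.
Tabulate the states by total A-exponent and number of loops L (A-exp: L × count):
  A^6: L=4 ×1
  A^4: L=3 ×6
  A^2: L=2 ×12, L=4 ×3
  A^0: L=1 ×9, L=3 ×10, L=5 ×1
  A^-2: L=2 ×12, L=4 ×3
  A^-4: L=1 ×2, L=3 ×4
  A^-6: L=2 ×1
Each group contributes A^e * Σ count * d^(L-1):
Powers of d = -A^2 - A^-2: d^2 = A^4 + 2 + A^-4; d^3 = -A^6 - 3*A^2 - 3*A^-2 - A^-6; d^4 = A^8 + 4*A^4 + 6 + 4*A^-4 + A^-8.
  A^6 * (d^3) = -A^12 - 3*A^8 - 3*A^4 - 1
  A^4 * (6*d^2) = 6*A^8 + 12*A^4 + 6
  A^2 * (12*d + 3*d^3) = -3*A^8 - 21*A^4 - 21 - 3*A^-4
  A^0 * (9 + 10*d^2 + d^4) = A^8 + 14*A^4 + 35 + 14*A^-4 + A^-8
  A^-2 * (12*d + 3*d^3) = -3*A^4 - 21 - 21*A^-4 - 3*A^-8
  A^-4 * (2 + 4*d^2) = 4 + 10*A^-4 + 4*A^-8
  A^-6 * (d) = -A^-4 - A^-8
Summing the groups: <K> = -A^12 + A^8 - A^4 + 2 - A^-4 + A^-8
Normalise by the writhe: (-A^3)^(-w) = (-A^3)^(4) = A^12, so f(A) = A^12 * <K> = -A^24 + A^20 - A^16 + 2*A^12 - A^8 + A^4.
Substitute A = t^(-1/4), i.e. A^e → t^(-e/4): V(t) = t^-1 - t^-2 + 2*t^-3 - t^-4 + t^-5 - t^-6

Answer: t^-1 - t^-2 + 2*t^-3 - t^-4 + t^-5 - t^-6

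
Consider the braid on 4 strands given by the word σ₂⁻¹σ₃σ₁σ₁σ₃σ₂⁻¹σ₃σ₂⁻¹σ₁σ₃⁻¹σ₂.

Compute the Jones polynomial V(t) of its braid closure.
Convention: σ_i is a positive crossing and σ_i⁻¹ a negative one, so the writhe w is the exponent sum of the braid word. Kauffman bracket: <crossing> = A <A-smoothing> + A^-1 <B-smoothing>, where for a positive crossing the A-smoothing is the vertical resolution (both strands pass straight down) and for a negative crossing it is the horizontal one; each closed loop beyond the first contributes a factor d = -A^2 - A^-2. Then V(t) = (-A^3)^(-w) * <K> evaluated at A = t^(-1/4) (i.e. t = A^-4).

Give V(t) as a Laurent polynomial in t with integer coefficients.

-t^6 + 2*t^5 - 2*t^4 + 3*t^3 - 3*t^2 + 2*t - 1 + t^-1

Derivation:
The presented braid s2^-1 s3 s1 s1 s3 s2^-1 s3 s2^-1 s1 s3^-1 s2 on 4 strands reduces by inverse Markov moves (closure unchanged at each step):
  Deconjugate: the word is γ·β·γ⁻¹ with γ = s2^-1 s3 (prefix) and γ⁻¹ = s3^-1 s2 (suffix); strip both.
Reduced to β = s1 s1 s3 s2^-1 s3 s2^-1 s1 on 4 strands, 7 crossings.
Compute on β:
Braid: s1 s1 s3 s2^-1 s3 s2^-1 s1 on 4 strands, 7 crossings.
Writhe w = (#positive) - (#negative) = 5 - 2 = 3.
State-sum expansion of <K>. There are 2^7 = 128 states.
Each crossing splits two ways (0=vertical, 1=horizontal). The state's weight is A^(#A-smoothings - #B-smoothings) * d^(loops - 1).
Tabulate the states by total A-exponent and number of loops L (A-exp: L × count):
  A^7: L=4 ×1
  A^5: L=3 ×7
  A^3: L=2 ×17, L=4 ×4
  A^1: L=1 ×15, L=3 ×19, L=5 ×1
  A^-1: L=2 ×27, L=4 ×8
  A^-3: L=3 ×20, L=5 ×1
  A^-5: L=4 ×7
  A^-7: L=5 ×1
Each group contributes A^e * Σ count * d^(L-1):
Powers of d = -A^2 - A^-2: d^2 = A^4 + 2 + A^-4; d^3 = -A^6 - 3*A^2 - 3*A^-2 - A^-6; d^4 = A^8 + 4*A^4 + 6 + 4*A^-4 + A^-8.
  A^7 * (d^3) = -A^13 - 3*A^9 - 3*A^5 - A
  A^5 * (7*d^2) = 7*A^9 + 14*A^5 + 7*A
  A^3 * (17*d + 4*d^3) = -4*A^9 - 29*A^5 - 29*A - 4*A^-3
  A^1 * (15 + 19*d^2 + d^4) = A^9 + 23*A^5 + 59*A + 23*A^-3 + A^-7
  A^-1 * (27*d + 8*d^3) = -8*A^5 - 51*A - 51*A^-3 - 8*A^-7
  A^-3 * (20*d^2 + d^4) = A^5 + 24*A + 46*A^-3 + 24*A^-7 + A^-11
  A^-5 * (7*d^3) = -7*A - 21*A^-3 - 21*A^-7 - 7*A^-11
  A^-7 * (d^4) = A + 4*A^-3 + 6*A^-7 + 4*A^-11 + A^-15
Summing the groups: <K> = -A^13 + A^9 - 2*A^5 + 3*A - 3*A^-3 + 2*A^-7 - 2*A^-11 + A^-15
Normalise by the writhe: (-A^3)^(-w) = (-A^3)^(-3) = -A^-9, so f(A) = -A^-9 * <K> = A^4 - 1 + 2*A^-4 - 3*A^-8 + 3*A^-12 - 2*A^-16 + 2*A^-20 - A^-24.
Substitute A = t^(-1/4), i.e. A^e → t^(-e/4): V(t) = -t^6 + 2*t^5 - 2*t^4 + 3*t^3 - 3*t^2 + 2*t - 1 + t^-1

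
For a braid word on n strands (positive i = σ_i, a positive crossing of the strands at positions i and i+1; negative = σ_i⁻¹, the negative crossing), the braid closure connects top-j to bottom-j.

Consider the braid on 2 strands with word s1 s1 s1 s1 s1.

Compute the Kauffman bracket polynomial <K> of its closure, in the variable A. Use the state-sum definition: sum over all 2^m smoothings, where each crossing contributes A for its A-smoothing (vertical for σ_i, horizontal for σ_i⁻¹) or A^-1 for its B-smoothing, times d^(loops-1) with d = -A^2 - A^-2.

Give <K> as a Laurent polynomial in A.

-A^7 - A^-1 + A^-5 - A^-9 + A^-13

Derivation:
Braid: s1 s1 s1 s1 s1 on 2 strands, 5 crossings.
Writhe w = (#positive) - (#negative) = 5 - 0 = 5.
State-sum expansion of <K>. There are 2^5 = 32 states.
Each crossing splits two ways (0=vertical, 1=horizontal). The state's weight is A^(#A-smoothings - #B-smoothings) * d^(loops - 1).
  state 00000: A-exp=+5, loops=2, term = A^5 * d^1
  state 00001: A-exp=+3, loops=1, term = A^3 * d^0
  state 00010: A-exp=+3, loops=1, term = A^3 * d^0
  state 00011: A-exp=+1, loops=2, term = A^1 * d^1
  state 00100: A-exp=+3, loops=1, term = A^3 * d^0
  state 00101: A-exp=+1, loops=2, term = A^1 * d^1
  state 00110: A-exp=+1, loops=2, term = A^1 * d^1
  state 00111: A-exp=-1, loops=3, term = A^-1 * d^2
  state 01000: A-exp=+3, loops=1, term = A^3 * d^0
  state 01001: A-exp=+1, loops=2, term = A^1 * d^1
  state 01010: A-exp=+1, loops=2, term = A^1 * d^1
  state 01011: A-exp=-1, loops=3, term = A^-1 * d^2
  state 01100: A-exp=+1, loops=2, term = A^1 * d^1
  state 01101: A-exp=-1, loops=3, term = A^-1 * d^2
  state 01110: A-exp=-1, loops=3, term = A^-1 * d^2
  state 01111: A-exp=-3, loops=4, term = A^-3 * d^3
  state 10000: A-exp=+3, loops=1, term = A^3 * d^0
  state 10001: A-exp=+1, loops=2, term = A^1 * d^1
  state 10010: A-exp=+1, loops=2, term = A^1 * d^1
  state 10011: A-exp=-1, loops=3, term = A^-1 * d^2
  state 10100: A-exp=+1, loops=2, term = A^1 * d^1
  state 10101: A-exp=-1, loops=3, term = A^-1 * d^2
  state 10110: A-exp=-1, loops=3, term = A^-1 * d^2
  state 10111: A-exp=-3, loops=4, term = A^-3 * d^3
  state 11000: A-exp=+1, loops=2, term = A^1 * d^1
  state 11001: A-exp=-1, loops=3, term = A^-1 * d^2
  state 11010: A-exp=-1, loops=3, term = A^-1 * d^2
  state 11011: A-exp=-3, loops=4, term = A^-3 * d^3
  state 11100: A-exp=-1, loops=3, term = A^-1 * d^2
  state 11101: A-exp=-3, loops=4, term = A^-3 * d^3
  state 11110: A-exp=-3, loops=4, term = A^-3 * d^3
  state 11111: A-exp=-5, loops=5, term = A^-5 * d^4
Collect the terms by A-exponent (count of states per loop number):
Powers of d = -A^2 - A^-2: d^2 = A^4 + 2 + A^-4; d^3 = -A^6 - 3*A^2 - 3*A^-2 - A^-6; d^4 = A^8 + 4*A^4 + 6 + 4*A^-4 + A^-8.
  A^5 * (d) = -A^7 - A^3
  A^3 * (5) = 5*A^3
  A^1 * (10*d) = -10*A^3 - 10*A^-1
  A^-1 * (10*d^2) = 10*A^3 + 20*A^-1 + 10*A^-5
  A^-3 * (5*d^3) = -5*A^3 - 15*A^-1 - 15*A^-5 - 5*A^-9
  A^-5 * (d^4) = A^3 + 4*A^-1 + 6*A^-5 + 4*A^-9 + A^-13
Summing the groups: <K> = -A^7 - A^-1 + A^-5 - A^-9 + A^-13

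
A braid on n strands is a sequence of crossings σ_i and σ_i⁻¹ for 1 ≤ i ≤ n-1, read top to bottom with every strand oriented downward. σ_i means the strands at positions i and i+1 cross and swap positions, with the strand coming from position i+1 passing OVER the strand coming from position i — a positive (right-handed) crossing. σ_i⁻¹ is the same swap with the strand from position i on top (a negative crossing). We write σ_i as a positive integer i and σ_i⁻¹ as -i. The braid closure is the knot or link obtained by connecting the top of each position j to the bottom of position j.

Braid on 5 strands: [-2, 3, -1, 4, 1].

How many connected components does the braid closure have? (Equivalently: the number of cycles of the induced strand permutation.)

2

Derivation:
Track the strand permutation on 5 strands, starting from identity.
  step 1: s2^-1 swaps positions 2,3 -> [1 3 2 4 5]
  step 2: s3 swaps positions 3,4 -> [1 3 4 2 5]
  step 3: s1^-1 swaps positions 1,2 -> [3 1 4 2 5]
  step 4: s4 swaps positions 4,5 -> [3 1 4 5 2]
  step 5: s1 swaps positions 1,2 -> [1 3 4 5 2]
Final permutation (position -> original strand): [1 3 4 5 2]
Closure components = cycle count of this permutation = 2.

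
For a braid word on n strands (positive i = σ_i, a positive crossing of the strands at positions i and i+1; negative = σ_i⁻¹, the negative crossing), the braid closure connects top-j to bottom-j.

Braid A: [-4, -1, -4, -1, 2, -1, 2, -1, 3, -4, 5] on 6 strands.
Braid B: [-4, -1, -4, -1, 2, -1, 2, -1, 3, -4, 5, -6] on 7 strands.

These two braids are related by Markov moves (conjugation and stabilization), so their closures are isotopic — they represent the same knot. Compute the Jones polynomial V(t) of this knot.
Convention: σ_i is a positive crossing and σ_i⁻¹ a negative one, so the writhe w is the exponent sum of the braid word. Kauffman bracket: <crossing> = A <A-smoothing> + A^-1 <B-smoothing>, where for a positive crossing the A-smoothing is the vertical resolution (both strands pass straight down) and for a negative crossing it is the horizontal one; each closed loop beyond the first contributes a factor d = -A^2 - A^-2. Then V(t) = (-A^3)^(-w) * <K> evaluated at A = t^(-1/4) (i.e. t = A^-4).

1 - t^-1 + 3*t^-2 - 4*t^-3 + 5*t^-4 - 6*t^-5 + 5*t^-6 - 4*t^-7 + 3*t^-8 - t^-9

Derivation:
Markov-equivalent braids have isotopic closures, hence identical knot invariants. Strip the Markov moves from each word to reach a common short braid β, then compute V(t) once on β.
Braid A: s4^-1 s1^-1 s4^-1 s1^-1 s2 s1^-1 s2 s1^-1 s3 s4^-1 s5 on 6 strands reduces by inverse Markov moves (closure unchanged at each step):
  Destabilize: the word has the form β·s5 where s5 occurs only as the final letter (β ∈ B_5); drop it and the last strand → 5 strands.
Reduced to β = s4^-1 s1^-1 s4^-1 s1^-1 s2 s1^-1 s2 s1^-1 s3 s4^-1 on 5 strands, 10 crossings.
Braid B: s4^-1 s1^-1 s4^-1 s1^-1 s2 s1^-1 s2 s1^-1 s3 s4^-1 s5 s6^-1 on 7 strands reduces by inverse Markov moves (closure unchanged at each step):
  Destabilize: the word has the form β·s6^-1 where s6^-1 occurs only as the final letter (β ∈ B_6); drop it and the last strand → 6 strands.
  Destabilize: the word has the form β·s5 where s5 occurs only as the final letter (β ∈ B_5); drop it and the last strand → 5 strands.
Reduced to β = s4^-1 s1^-1 s4^-1 s1^-1 s2 s1^-1 s2 s1^-1 s3 s4^-1 on 5 strands, 10 crossings.
Both give the same β = s4^-1 s1^-1 s4^-1 s1^-1 s2 s1^-1 s2 s1^-1 s3 s4^-1 on 5 strands, so one state sum suffices:
Braid: s4^-1 s1^-1 s4^-1 s1^-1 s2 s1^-1 s2 s1^-1 s3 s4^-1 on 5 strands, 10 crossings.
Writhe w = (#positive) - (#negative) = 3 - 7 = -4.
Enumerate smoothing states for the bracket polynomial. There are 2^10 = 1024 states.
Smooth each crossing (0=||, 1=⌣⌢); contribution A^(Σ sign_k(1-2s_k)) * d^(L-1).
Tabulate the states by total A-exponent and number of loops L (A-exp: L × count):
  A^10: L=8 ×1
  A^8: L=7 ×10
  A^6: L=6 ×45
  A^4: L=5 ×118, L=7 ×2
  A^2: L=4 ×195, L=6 ×15
  A^0: L=3 ×203, L=5 ×49
  A^-2: L=2 ×123, L=4 ×85, L=6 ×2
  A^-4: L=1 ×33, L=3 ×78, L=5 ×9
  A^-6: L=2 ×29, L=4 ×16
  A^-8: L=3 ×9, L=5 ×1
  A^-10: L=4 ×1
Each group contributes A^e * Σ count * d^(L-1):
Powers of d = -A^2 - A^-2: d^2 = A^4 + 2 + A^-4; d^3 = -A^6 - 3*A^2 - 3*A^-2 - A^-6; d^4 = A^8 + 4*A^4 + 6 + 4*A^-4 + A^-8; d^5 = -A^10 - 5*A^6 - 10*A^2 - 10*A^-2 - 5*A^-6 - A^-10; d^6 = A^12 + 6*A^8 + 15*A^4 + 20 + 15*A^-4 + 6*A^-8 + A^-12; d^7 = -A^14 - 7*A^10 - 21*A^6 - 35*A^2 - 35*A^-2 - 21*A^-6 - 7*A^-10 - A^-14.
  A^10 * (d^7) = -A^24 - 7*A^20 - 21*A^16 - 35*A^12 - 35*A^8 - 21*A^4 - 7 - A^-4
  A^8 * (10*d^6) = 10*A^20 + 60*A^16 + 150*A^12 + 200*A^8 + 150*A^4 + 60 + 10*A^-4
  A^6 * (45*d^5) = -45*A^16 - 225*A^12 - 450*A^8 - 450*A^4 - 225 - 45*A^-4
  A^4 * (118*d^4 + 2*d^6) = 2*A^16 + 130*A^12 + 502*A^8 + 748*A^4 + 502 + 130*A^-4 + 2*A^-8
  A^2 * (195*d^3 + 15*d^5) = -15*A^12 - 270*A^8 - 735*A^4 - 735 - 270*A^-4 - 15*A^-8
  A^0 * (203*d^2 + 49*d^4) = 49*A^8 + 399*A^4 + 700 + 399*A^-4 + 49*A^-8
  A^-2 * (123*d + 85*d^3 + 2*d^5) = -2*A^8 - 95*A^4 - 398 - 398*A^-4 - 95*A^-8 - 2*A^-12
  A^-4 * (33 + 78*d^2 + 9*d^4) = 9*A^4 + 114 + 243*A^-4 + 114*A^-8 + 9*A^-12
  A^-6 * (29*d + 16*d^3) = -16 - 77*A^-4 - 77*A^-8 - 16*A^-12
  A^-8 * (9*d^2 + d^4) = 1 + 13*A^-4 + 24*A^-8 + 13*A^-12 + A^-16
  A^-10 * (d^3) = -A^-4 - 3*A^-8 - 3*A^-12 - A^-16
Summing the groups: <K> = -A^24 + 3*A^20 - 4*A^16 + 5*A^12 - 6*A^8 + 5*A^4 - 4 + 3*A^-4 - A^-8 + A^-12
Normalise by the writhe: (-A^3)^(-w) = (-A^3)^(4) = A^12, so f(A) = A^12 * <K> = -A^36 + 3*A^32 - 4*A^28 + 5*A^24 - 6*A^20 + 5*A^16 - 4*A^12 + 3*A^8 - A^4 + 1.
Substitute A = t^(-1/4), i.e. A^e → t^(-e/4): V(t) = 1 - t^-1 + 3*t^-2 - 4*t^-3 + 5*t^-4 - 6*t^-5 + 5*t^-6 - 4*t^-7 + 3*t^-8 - t^-9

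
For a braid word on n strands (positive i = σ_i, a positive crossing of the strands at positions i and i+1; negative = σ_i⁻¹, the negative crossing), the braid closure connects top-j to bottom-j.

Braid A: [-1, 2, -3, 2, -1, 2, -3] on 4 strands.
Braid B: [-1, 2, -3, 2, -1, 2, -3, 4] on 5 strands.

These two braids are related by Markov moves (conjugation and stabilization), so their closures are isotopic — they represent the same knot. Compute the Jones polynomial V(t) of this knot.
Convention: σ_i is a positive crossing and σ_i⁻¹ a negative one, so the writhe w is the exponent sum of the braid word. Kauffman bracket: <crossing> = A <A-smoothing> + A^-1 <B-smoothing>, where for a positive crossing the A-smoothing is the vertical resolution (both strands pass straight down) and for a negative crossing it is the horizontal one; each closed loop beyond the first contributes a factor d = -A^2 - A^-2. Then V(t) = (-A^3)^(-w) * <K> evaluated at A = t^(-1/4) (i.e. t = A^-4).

-t^3 + 3*t^2 - 3*t + 4 - 4*t^-1 + 3*t^-2 - 2*t^-3 + t^-4

Derivation:
Markov-equivalent braids have isotopic closures, hence identical knot invariants. Strip the Markov moves from each word to reach a common short braid β, then compute V(t) once on β.
Braid A: s1^-1 s2 s3^-1 s2 s1^-1 s2 s3^-1 on 4 strands has no conjugating prefix/suffix or stabilization to strip; take β = s1^-1 s2 s3^-1 s2 s1^-1 s2 s3^-1.
Braid B: s1^-1 s2 s3^-1 s2 s1^-1 s2 s3^-1 s4 on 5 strands reduces by inverse Markov moves (closure unchanged at each step):
  Destabilize: the word has the form β·s4 where s4 occurs only as the final letter (β ∈ B_4); drop it and the last strand → 4 strands.
Reduced to β = s1^-1 s2 s3^-1 s2 s1^-1 s2 s3^-1 on 4 strands, 7 crossings.
Both give the same β = s1^-1 s2 s3^-1 s2 s1^-1 s2 s3^-1 on 4 strands, so one state sum suffices:
Braid: s1^-1 s2 s3^-1 s2 s1^-1 s2 s3^-1 on 4 strands, 7 crossings.
Writhe w = (#positive) - (#negative) = 3 - 4 = -1.
State-sum expansion of <K>. There are 2^7 = 128 states.
Smooth each crossing (0=||, 1=⌣⌢); contribution A^(Σ sign_k(1-2s_k)) * d^(L-1).
Tabulate the states by total A-exponent and number of loops L (A-exp: L × count):
  A^7: L=4 ×1
  A^5: L=3 ×7
  A^3: L=2 ×19, L=4 ×2
  A^1: L=1 ×21, L=3 ×14
  A^-1: L=2 ×32, L=4 ×3
  A^-3: L=3 ×21
  A^-5: L=4 ×7
  A^-7: L=5 ×1
Each group contributes A^e * Σ count * d^(L-1):
Powers of d = -A^2 - A^-2: d^2 = A^4 + 2 + A^-4; d^3 = -A^6 - 3*A^2 - 3*A^-2 - A^-6; d^4 = A^8 + 4*A^4 + 6 + 4*A^-4 + A^-8.
  A^7 * (d^3) = -A^13 - 3*A^9 - 3*A^5 - A
  A^5 * (7*d^2) = 7*A^9 + 14*A^5 + 7*A
  A^3 * (19*d + 2*d^3) = -2*A^9 - 25*A^5 - 25*A - 2*A^-3
  A^1 * (21 + 14*d^2) = 14*A^5 + 49*A + 14*A^-3
  A^-1 * (32*d + 3*d^3) = -3*A^5 - 41*A - 41*A^-3 - 3*A^-7
  A^-3 * (21*d^2) = 21*A + 42*A^-3 + 21*A^-7
  A^-5 * (7*d^3) = -7*A - 21*A^-3 - 21*A^-7 - 7*A^-11
  A^-7 * (d^4) = A + 4*A^-3 + 6*A^-7 + 4*A^-11 + A^-15
Summing the groups: <K> = -A^13 + 2*A^9 - 3*A^5 + 4*A - 4*A^-3 + 3*A^-7 - 3*A^-11 + A^-15
Normalise by the writhe: (-A^3)^(-w) = (-A^3)^(1) = -A^3, so f(A) = -A^3 * <K> = A^16 - 2*A^12 + 3*A^8 - 4*A^4 + 4 - 3*A^-4 + 3*A^-8 - A^-12.
Substitute A = t^(-1/4), i.e. A^e → t^(-e/4): V(t) = -t^3 + 3*t^2 - 3*t + 4 - 4*t^-1 + 3*t^-2 - 2*t^-3 + t^-4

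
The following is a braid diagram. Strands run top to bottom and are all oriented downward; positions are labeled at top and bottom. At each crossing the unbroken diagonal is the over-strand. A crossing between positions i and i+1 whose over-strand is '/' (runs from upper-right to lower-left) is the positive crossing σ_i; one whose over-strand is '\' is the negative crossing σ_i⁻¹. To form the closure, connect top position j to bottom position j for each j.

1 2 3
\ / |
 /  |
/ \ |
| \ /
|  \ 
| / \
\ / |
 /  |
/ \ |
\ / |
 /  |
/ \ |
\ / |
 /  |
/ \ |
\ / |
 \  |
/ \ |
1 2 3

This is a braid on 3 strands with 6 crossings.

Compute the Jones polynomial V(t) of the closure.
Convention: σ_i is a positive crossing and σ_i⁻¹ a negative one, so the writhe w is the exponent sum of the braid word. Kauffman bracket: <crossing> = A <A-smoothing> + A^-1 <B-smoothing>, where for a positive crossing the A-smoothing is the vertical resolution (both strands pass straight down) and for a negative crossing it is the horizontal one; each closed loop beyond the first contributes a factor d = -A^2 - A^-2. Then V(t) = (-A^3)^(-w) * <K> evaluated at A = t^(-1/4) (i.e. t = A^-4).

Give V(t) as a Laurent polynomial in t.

-t^4 + t^3 + t

Derivation:
Reading the diagram top to bottom ('/'-over between positions i,i+1 = s_i, '\'-over = s_i^-1): braid word = s1 s2^-1 s1 s1 s1 s1^-1.
First cancel adjacent σ_i σ_i⁻¹ pairs (Reidemeister II — same braid, same closure): s1 s2^-1 s1 s1 s1 s1^-1 → s1 s2^-1 s1 s1.
Braid: s1 s2^-1 s1 s1 on 3 strands, 4 crossings.
Writhe w = (#positive) - (#negative) = 3 - 1 = 2.
Computing the Kauffman bracket via state sum. There are 2^4 = 16 states.
For each crossing: s=0 is the vertical smoothing, s=1 horizontal. Crossing k contributes A^(sign_k * (1 - 2*s_k)); loop factor d = -A^2 - A^-2.
  state 0000: A-exp=+2, loops=3, term = A^2 * d^2
  state 0001: A-exp=+0, loops=2, term = A^0 * d^1
  state 0010: A-exp=+0, loops=2, term = A^0 * d^1
  state 0011: A-exp=-2, loops=3, term = A^-2 * d^2
  state 0100: A-exp=+4, loops=2, term = A^4 * d^1
  state 0101: A-exp=+2, loops=1, term = A^2 * d^0
  state 0110: A-exp=+2, loops=1, term = A^2 * d^0
  state 0111: A-exp=+0, loops=2, term = A^0 * d^1
  state 1000: A-exp=+0, loops=2, term = A^0 * d^1
  state 1001: A-exp=-2, loops=3, term = A^-2 * d^2
  state 1010: A-exp=-2, loops=3, term = A^-2 * d^2
  state 1011: A-exp=-4, loops=4, term = A^-4 * d^3
  state 1100: A-exp=+2, loops=1, term = A^2 * d^0
  state 1101: A-exp=+0, loops=2, term = A^0 * d^1
  state 1110: A-exp=+0, loops=2, term = A^0 * d^1
  state 1111: A-exp=-2, loops=3, term = A^-2 * d^2
Collect the terms by A-exponent (count of states per loop number):
Powers of d = -A^2 - A^-2: d^2 = A^4 + 2 + A^-4; d^3 = -A^6 - 3*A^2 - 3*A^-2 - A^-6.
  A^4 * (d) = -A^6 - A^2
  A^2 * (3 + d^2) = A^6 + 5*A^2 + A^-2
  A^0 * (6*d) = -6*A^2 - 6*A^-2
  A^-2 * (4*d^2) = 4*A^2 + 8*A^-2 + 4*A^-6
  A^-4 * (d^3) = -A^2 - 3*A^-2 - 3*A^-6 - A^-10
Summing the groups: <K> = A^2 + A^-6 - A^-10
Normalise by the writhe: (-A^3)^(-w) = (-A^3)^(-2) = A^-6, so f(A) = A^-6 * <K> = A^-4 + A^-12 - A^-16.
Substitute A = t^(-1/4), i.e. A^e → t^(-e/4): V(t) = -t^4 + t^3 + t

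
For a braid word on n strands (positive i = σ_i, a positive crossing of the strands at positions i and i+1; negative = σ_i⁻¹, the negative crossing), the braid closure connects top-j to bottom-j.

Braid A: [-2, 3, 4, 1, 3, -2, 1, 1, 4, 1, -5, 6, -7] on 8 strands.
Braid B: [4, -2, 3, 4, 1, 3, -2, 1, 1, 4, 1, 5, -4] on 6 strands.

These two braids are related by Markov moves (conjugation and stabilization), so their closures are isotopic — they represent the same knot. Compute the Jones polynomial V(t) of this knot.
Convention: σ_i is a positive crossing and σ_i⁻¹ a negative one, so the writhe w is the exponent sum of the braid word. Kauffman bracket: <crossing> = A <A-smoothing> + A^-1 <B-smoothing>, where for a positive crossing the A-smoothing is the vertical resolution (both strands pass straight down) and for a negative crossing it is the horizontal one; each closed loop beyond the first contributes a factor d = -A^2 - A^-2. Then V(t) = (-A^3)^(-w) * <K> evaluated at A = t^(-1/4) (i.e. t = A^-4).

-t^9 + 3*t^8 - 4*t^7 + 5*t^6 - 6*t^5 + 5*t^4 - 4*t^3 + 3*t^2 - t + 1

Derivation:
Markov-equivalent braids have isotopic closures, hence identical knot invariants. Strip the Markov moves from each word to reach a common short braid β, then compute V(t) once on β.
Braid A: s2^-1 s3 s4 s1 s3 s2^-1 s1 s1 s4 s1 s5^-1 s6 s7^-1 on 8 strands reduces by inverse Markov moves (closure unchanged at each step):
  Destabilize: the word has the form β·s7^-1 where s7^-1 occurs only as the final letter (β ∈ B_7); drop it and the last strand → 7 strands.
  Destabilize: the word has the form β·s6 where s6 occurs only as the final letter (β ∈ B_6); drop it and the last strand → 6 strands.
  Destabilize: the word has the form β·s5^-1 where s5^-1 occurs only as the final letter (β ∈ B_5); drop it and the last strand → 5 strands.
Reduced to β = s2^-1 s3 s4 s1 s3 s2^-1 s1 s1 s4 s1 on 5 strands, 10 crossings.
Braid B: s4 s2^-1 s3 s4 s1 s3 s2^-1 s1 s1 s4 s1 s5 s4^-1 on 6 strands reduces by inverse Markov moves (closure unchanged at each step):
  Deconjugate: the word is γ·β·γ⁻¹ with γ = s4 (prefix) and γ⁻¹ = s4^-1 (suffix); strip both.
  Destabilize: the word has the form β·s5 where s5 occurs only as the final letter (β ∈ B_5); drop it and the last strand → 5 strands.
Reduced to β = s2^-1 s3 s4 s1 s3 s2^-1 s1 s1 s4 s1 on 5 strands, 10 crossings.
Both give the same β = s2^-1 s3 s4 s1 s3 s2^-1 s1 s1 s4 s1 on 5 strands, so one state sum suffices:
Braid: s2^-1 s3 s4 s1 s3 s2^-1 s1 s1 s4 s1 on 5 strands, 10 crossings.
Writhe w = (#positive) - (#negative) = 8 - 2 = 6.
Computing the Kauffman bracket via state sum. There are 2^10 = 1024 states.
Smooth each crossing (0=||, 1=⌣⌢); contribution A^(Σ sign_k(1-2s_k)) * d^(L-1).
Tabulate the states by total A-exponent and number of loops L (A-exp: L × count):
  A^10: L=5 ×1
  A^8: L=4 ×10
  A^6: L=3 ×39, L=5 ×6
  A^4: L=2 ×68, L=4 ×51, L=6 ×1
  A^2: L=1 ×44, L=3 ×139, L=5 ×27
  A^0: L=2 ×126, L=4 ×118, L=6 ×8
  A^-2: L=1 ×11, L=3 ×140, L=5 ×58, L=7 ×1
  A^-4: L=2 ×19, L=4 ×85, L=6 ×16
  A^-6: L=3 ×15, L=5 ×28, L=7 ×2
  A^-8: L=4 ×6, L=6 ×4
  A^-10: L=5 ×1
Each group contributes A^e * Σ count * d^(L-1):
Powers of d = -A^2 - A^-2: d^2 = A^4 + 2 + A^-4; d^3 = -A^6 - 3*A^2 - 3*A^-2 - A^-6; d^4 = A^8 + 4*A^4 + 6 + 4*A^-4 + A^-8; d^5 = -A^10 - 5*A^6 - 10*A^2 - 10*A^-2 - 5*A^-6 - A^-10; d^6 = A^12 + 6*A^8 + 15*A^4 + 20 + 15*A^-4 + 6*A^-8 + A^-12.
  A^10 * (d^4) = A^18 + 4*A^14 + 6*A^10 + 4*A^6 + A^2
  A^8 * (10*d^3) = -10*A^14 - 30*A^10 - 30*A^6 - 10*A^2
  A^6 * (39*d^2 + 6*d^4) = 6*A^14 + 63*A^10 + 114*A^6 + 63*A^2 + 6*A^-2
  A^4 * (68*d + 51*d^3 + d^5) = -A^14 - 56*A^10 - 231*A^6 - 231*A^2 - 56*A^-2 - A^-6
  A^2 * (44 + 139*d^2 + 27*d^4) = 27*A^10 + 247*A^6 + 484*A^2 + 247*A^-2 + 27*A^-6
  A^0 * (126*d + 118*d^3 + 8*d^5) = -8*A^10 - 158*A^6 - 560*A^2 - 560*A^-2 - 158*A^-6 - 8*A^-10
  A^-2 * (11 + 140*d^2 + 58*d^4 + d^6) = A^10 + 64*A^6 + 387*A^2 + 659*A^-2 + 387*A^-6 + 64*A^-10 + A^-14
  A^-4 * (19*d + 85*d^3 + 16*d^5) = -16*A^6 - 165*A^2 - 434*A^-2 - 434*A^-6 - 165*A^-10 - 16*A^-14
  A^-6 * (15*d^2 + 28*d^4 + 2*d^6) = 2*A^6 + 40*A^2 + 157*A^-2 + 238*A^-6 + 157*A^-10 + 40*A^-14 + 2*A^-18
  A^-8 * (6*d^3 + 4*d^5) = -4*A^2 - 26*A^-2 - 58*A^-6 - 58*A^-10 - 26*A^-14 - 4*A^-18
  A^-10 * (d^4) = A^-2 + 4*A^-6 + 6*A^-10 + 4*A^-14 + A^-18
Summing the groups: <K> = A^18 - A^14 + 3*A^10 - 4*A^6 + 5*A^2 - 6*A^-2 + 5*A^-6 - 4*A^-10 + 3*A^-14 - A^-18
Normalise by the writhe: (-A^3)^(-w) = (-A^3)^(-6) = A^-18, so f(A) = A^-18 * <K> = 1 - A^-4 + 3*A^-8 - 4*A^-12 + 5*A^-16 - 6*A^-20 + 5*A^-24 - 4*A^-28 + 3*A^-32 - A^-36.
Substitute A = t^(-1/4), i.e. A^e → t^(-e/4): V(t) = -t^9 + 3*t^8 - 4*t^7 + 5*t^6 - 6*t^5 + 5*t^4 - 4*t^3 + 3*t^2 - t + 1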